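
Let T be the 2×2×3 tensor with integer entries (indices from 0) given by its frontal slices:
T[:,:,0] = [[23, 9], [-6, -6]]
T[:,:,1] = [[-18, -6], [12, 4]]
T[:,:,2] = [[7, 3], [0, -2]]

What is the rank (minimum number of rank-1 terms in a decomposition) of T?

2

Lower bound: the mode-3 unfolding of T (rows indexed by k, columns by (i,j) = (0,0), (0,1), (1,0), (1,1)) is [[23, 9, -6, -6], [-18, -6, 12, 4], [7, 3, 0, -2]].
There the 2×2 minor on rows k ∈ {0, 1}, columns (i,j) ∈ {(0,0), (0,1)} is det [[23, 9], [-18, -6]] = 24 ≠ 0, so this unfolding has rank ≥ 2; CP rank is at least every unfolding rank, so rank(T) ≥ 2. (Unfolding ranks only ever bound the CP rank from below — rank(T) can be strictly larger than all of them — so the matching upper bound has to come from an explicit 2-term decomposition.)
Upper bound — finding two terms. Write S_k = T[:,:,k] for the frontal slices: S₀ = [[23, 9], [-6, -6]], S₁ = [[-18, -6], [12, 4]], S₂ = [[7, 3], [0, -2]].
If T = a₁ ⊗ b₁ ⊗ c₁ + a₂ ⊗ b₂ ⊗ c₂ then each S_k = c₁[k]·a₁b₁ᵀ + c₂[k]·a₂b₂ᵀ. S₀ and S₁ are linearly independent, so a₁b₁ᵀ and a₂b₂ᵀ must span the same plane of matrices: they are the rank-1 matrices of the form x·S₀ + y·S₁.
det(x·S₀ + y·S₁) is −84·x² + 56·xy = (-28)·(3·x − 2·y)(x), vanishing at (x:y) = (2:3) and (0:1).
M₁ = 2·S₀ + 3·S₁ = [[-8, 0], [24, 0]] = (-8)·(1, -3)(1, 0)ᵀ and M₂ = S₁ = [[-18, -6], [12, 4]] = (-2)·(3, -2)(3, 1)ᵀ, so take a₁ = (1, -3), b₁ = (1, 0), a₂ = (3, -2), b₂ = (3, 1).
Each slice is an integer combination of E₁ = a₁b₁ᵀ and E₂ = a₂b₂ᵀ: S₀ = −4·E₁ + 3·E₂, S₁ = −2·E₂, S₂ = −2·E₁ + E₂; reading off coefficients, c₁ = (-4, 0, -2) and c₂ = (3, -2, 1).
Hence T = (1, -3) ⊗ (1, 0) ⊗ (-4, 0, -2) + (3, -2) ⊗ (3, 1) ⊗ (3, -2, 1), so rank(T) ≤ 2.
These bounds meet, so rank(T) = 2.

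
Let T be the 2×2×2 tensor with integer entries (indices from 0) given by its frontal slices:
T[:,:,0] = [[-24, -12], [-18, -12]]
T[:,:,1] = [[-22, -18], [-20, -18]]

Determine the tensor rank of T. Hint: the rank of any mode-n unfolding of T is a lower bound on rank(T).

2

Lower bound: the mode-2 unfolding of T (rows indexed by j, columns by (i,k) = (0,0), (0,1), (1,0), (1,1)) is [[-24, -22, -18, -20], [-12, -18, -12, -18]].
There the 2×2 minor on rows j ∈ {0, 1}, columns (i,k) ∈ {(0,0), (0,1)} is det [[-24, -22], [-12, -18]] = 168 ≠ 0, so this unfolding has rank ≥ 2; CP rank is at least every unfolding rank, so rank(T) ≥ 2. (Unfolding ranks only ever bound the CP rank from below — rank(T) can be strictly larger than all of them — so the matching upper bound has to come from an explicit 2-term decomposition.)
Upper bound — finding two terms. Write S_k = T[:,:,k] for the frontal slices: S₀ = [[-24, -12], [-18, -12]], S₁ = [[-22, -18], [-20, -18]].
If T = a₁ ⊗ b₁ ⊗ c₁ + a₂ ⊗ b₂ ⊗ c₂ then each S_k = c₁[k]·a₁b₁ᵀ + c₂[k]·a₂b₂ᵀ. S₀ and S₁ are linearly independent, so a₁b₁ᵀ and a₂b₂ᵀ must span the same plane of matrices: they are the rank-1 matrices of the form x·S₀ + y·S₁.
det(x·S₀ + y·S₁) is 72·x² + 132·xy + 36·y² = 12·(2·x + 3·y)(3·x + y), vanishing at (x:y) = (3:-2) and (1:-3).
M₁ = 3·S₀ − 2·S₁ = [[-28, 0], [-14, 0]] = (-14)·(2, 1)(1, 0)ᵀ and M₂ = S₀ − 3·S₁ = [[42, 42], [42, 42]] = 42·(1, 1)(1, 1)ᵀ, so take a₁ = (2, 1), b₁ = (1, 0), a₂ = (1, 1), b₂ = (1, 1).
Each slice is an integer combination of E₁ = a₁b₁ᵀ and E₂ = a₂b₂ᵀ: S₀ = −6·E₁ − 12·E₂, S₁ = −2·E₁ − 18·E₂; reading off coefficients, c₁ = (-6, -2) and c₂ = (-12, -18).
Hence T = (2, 1) ⊗ (1, 0) ⊗ (-6, -2) + (1, 1) ⊗ (1, 1) ⊗ (-12, -18), so rank(T) ≤ 2.
These bounds meet, so rank(T) = 2.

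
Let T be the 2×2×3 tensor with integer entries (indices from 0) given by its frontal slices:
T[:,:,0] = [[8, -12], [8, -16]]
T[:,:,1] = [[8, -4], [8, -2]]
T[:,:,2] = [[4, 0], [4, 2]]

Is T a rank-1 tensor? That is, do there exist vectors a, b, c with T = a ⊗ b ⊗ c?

No

The mode-3 unfolding of T (rows indexed by k, columns by (i,j) = (0,0), (0,1), (1,0), (1,1)) is [[8, -12, 8, -16], [8, -4, 8, -2], [4, 0, 4, 2]].
There the 3×3 minor on rows k ∈ {0, 1, 2}, columns (i,j) ∈ {(0,0), (0,1), (1,1)} is det [[8, -12, -16], [8, -4, -2], [4, 0, 2]] = -32 ≠ 0, so this unfolding has rank ≥ 3; CP rank is at least every unfolding rank, so rank(T) ≥ 3.
In particular rank(T) ≥ 3 > 1, so T is not rank-1.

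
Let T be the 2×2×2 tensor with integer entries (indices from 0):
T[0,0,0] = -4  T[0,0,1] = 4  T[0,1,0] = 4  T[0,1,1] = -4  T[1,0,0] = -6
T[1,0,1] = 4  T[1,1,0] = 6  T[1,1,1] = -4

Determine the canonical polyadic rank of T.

2

Lower bound: the mode-1 unfolding of T (rows indexed by i, columns by (j,k) = (0,0), (0,1), (1,0), (1,1)) is [[-4, 4, 4, -4], [-6, 4, 6, -4]].
There the 2×2 minor on rows i ∈ {0, 1}, columns (j,k) ∈ {(0,0), (0,1)} is det [[-4, 4], [-6, 4]] = 8 ≠ 0, so this unfolding has rank ≥ 2; CP rank is at least every unfolding rank, so rank(T) ≥ 2. (Flattening ranks never certify an upper bound on CP rank; for that we must actually write T with 2 rank-1 terms.)
Upper bound — finding two terms. Every mode-2 slice of T is a multiple of one matrix: T[:,j,:] = b[j]·M with b = [1, -1] and M = [[-4, 4], [-6, 4]] (rows indexed by i, columns by k). So it suffices to write M as a sum of two rank-1 matrices.
Splitting M by its rows (i = 0, 1), M = [1, 0][-4, 4]ᵀ + [0, 1][-6, 4]ᵀ.
Hence T = [1, 0] ⊗ [1, -1] ⊗ [-4, 4] + [0, 1] ⊗ [1, -1] ⊗ [-6, 4], so rank(T) ≤ 2.
These bounds meet, so rank(T) = 2.
Check entry T[0,1,1] = -4: (1)·(-1)·(4) + (0)·(-1)·(4) = -4.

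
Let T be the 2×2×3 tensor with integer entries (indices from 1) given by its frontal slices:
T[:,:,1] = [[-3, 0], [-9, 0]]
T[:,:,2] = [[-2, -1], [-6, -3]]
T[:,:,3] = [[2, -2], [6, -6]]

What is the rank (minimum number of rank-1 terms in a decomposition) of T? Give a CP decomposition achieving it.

rank(T) = 2

Lower bound: the mode-2 unfolding of T (rows indexed by j, columns by (i,k) = (1,1), (1,2), (1,3), (2,1), (2,2), (2,3)) is [[-3, -2, 2, -9, -6, 6], [0, -1, -2, 0, -3, -6]].
There the 2×2 minor on rows j ∈ {1, 2}, columns (i,k) ∈ {(1,1), (1,2)} is det [[-3, -2], [0, -1]] = 3 ≠ 0, so this unfolding has rank ≥ 2; CP rank is at least every unfolding rank, so rank(T) ≥ 2. (Unfolding ranks only ever bound the CP rank from below — rank(T) can be strictly larger than all of them — so the matching upper bound has to come from an explicit 2-term decomposition.)
Upper bound — finding two terms. Every mode-1 slice of T is a multiple of one matrix: T[i,:,:] = a[i]·M with a = [1, 3] and M = [[-3, -2, 2], [0, -1, -2]] (rows indexed by j, columns by k). So it suffices to write M as a sum of two rank-1 matrices.
Splitting M by its rows (j = 1, 2), M = [1, 0][-3, -2, 2]ᵀ + [0, 1][0, -1, -2]ᵀ.
Hence T = [1, 3] (x) [1, 0] (x) [-3, -2, 2] + [1, 3] (x) [0, 1] (x) [0, -1, -2], so rank(T) ≤ 2.
These bounds meet, so rank(T) = 2.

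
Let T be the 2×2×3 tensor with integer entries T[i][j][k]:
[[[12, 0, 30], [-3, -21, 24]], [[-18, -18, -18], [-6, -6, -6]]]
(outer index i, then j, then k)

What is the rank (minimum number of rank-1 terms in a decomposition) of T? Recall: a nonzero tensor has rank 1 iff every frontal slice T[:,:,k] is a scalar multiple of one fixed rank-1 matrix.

Lower bound: the mode-2 unfolding of T (rows indexed by j, columns by (i,k) = (0,0), (0,1), (0,2), (1,0), (1,1), (1,2)) is [[12, 0, 30, -18, -18, -18], [-3, -21, 24, -6, -6, -6]].
There the 2×2 minor on rows j ∈ {0, 1}, columns (i,k) ∈ {(0,0), (0,1)} is det [[12, 0], [-3, -21]] = -252 ≠ 0, so this unfolding has rank ≥ 2; CP rank is at least every unfolding rank, so rank(T) ≥ 2. (Flattening ranks never certify an upper bound on CP rank; for that we must actually write T with 2 rank-1 terms.)
Upper bound — finding two terms. Write S_k = T[:,:,k] for the frontal slices: S₀ = [[12, -3], [-18, -6]], S₁ = [[0, -21], [-18, -6]], S₂ = [[30, 24], [-18, -6]].
If T = a₁ ⊗ b₁ ⊗ c₁ + a₂ ⊗ b₂ ⊗ c₂ then each S_k = c₁[k]·a₁b₁ᵀ + c₂[k]·a₂b₂ᵀ. S₀ and S₁ are linearly independent, so a₁b₁ᵀ and a₂b₂ᵀ must span the same plane of matrices: they are the rank-1 matrices of the form x·S₀ + y·S₁.
det(x·S₀ + y·S₁) is −126·x² − 504·xy − 378·y² = (-126)·(x + 3·y)(x + y), vanishing at (x:y) = (3:-1) and (1:-1).
M₁ = 3·S₀ − S₁ = [[36, 12], [-36, -12]] = 12·(1, -1)(3, 1)ᵀ and M₂ = S₀ − S₁ = [[12, 18], [0, 0]] = 6·(1, 0)(2, 3)ᵀ, so take a₁ = (1, -1), b₁ = (3, 1), a₂ = (1, 0), b₂ = (2, 3).
Each slice is an integer combination of E₁ = a₁b₁ᵀ and E₂ = a₂b₂ᵀ: S₀ = 6·E₁ − 3·E₂, S₁ = 6·E₁ − 9·E₂, S₂ = 6·E₁ + 6·E₂; reading off coefficients, c₁ = (6, 6, 6) and c₂ = (-3, -9, 6).
Hence T = (1, -1) ⊗ (3, 1) ⊗ (6, 6, 6) + (1, 0) ⊗ (2, 3) ⊗ (-3, -9, 6), so rank(T) ≤ 2.
These bounds meet, so rank(T) = 2.

2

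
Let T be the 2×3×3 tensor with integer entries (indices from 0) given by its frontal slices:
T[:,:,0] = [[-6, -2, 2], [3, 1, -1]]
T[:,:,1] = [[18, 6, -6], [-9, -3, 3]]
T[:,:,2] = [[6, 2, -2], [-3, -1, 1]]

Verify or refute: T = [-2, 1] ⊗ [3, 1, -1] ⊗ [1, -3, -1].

Yes

Reconstruct entrywise from the claimed factors. For example, T[1,0,1] = -9 and Σₗ aₗ[1]bₗ[0]cₗ[1] = (1)·(3)·(-3) = -9; checking all 18 entries, every one matches. The claim holds.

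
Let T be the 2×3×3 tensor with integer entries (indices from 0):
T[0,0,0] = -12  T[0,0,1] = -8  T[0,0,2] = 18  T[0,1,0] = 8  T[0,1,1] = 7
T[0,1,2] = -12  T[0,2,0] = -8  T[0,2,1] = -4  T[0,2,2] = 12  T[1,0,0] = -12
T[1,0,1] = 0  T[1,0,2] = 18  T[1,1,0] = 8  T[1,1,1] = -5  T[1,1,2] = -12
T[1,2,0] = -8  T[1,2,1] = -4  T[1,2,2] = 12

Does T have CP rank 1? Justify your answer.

No

The mode-3 unfolding of T (rows indexed by k, columns by (i,j) = (0,0), (0,1), (0,2), (1,0), (1,1), (1,2)) is [[-12, 8, -8, -12, 8, -8], [-8, 7, -4, 0, -5, -4], [18, -12, 12, 18, -12, 12]].
There the 2×2 minor on rows k ∈ {0, 1}, columns (i,j) ∈ {(0,0), (0,1)} is det [[-12, 8], [-8, 7]] = -20 ≠ 0, so this unfolding has rank ≥ 2; CP rank is at least every unfolding rank, so rank(T) ≥ 2.
In particular rank(T) ≥ 2 > 1, so T is not rank-1.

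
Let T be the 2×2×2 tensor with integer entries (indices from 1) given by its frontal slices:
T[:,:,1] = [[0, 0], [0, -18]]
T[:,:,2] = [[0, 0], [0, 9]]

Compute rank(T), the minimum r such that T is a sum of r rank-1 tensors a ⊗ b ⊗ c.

1

Lower bound: T ≠ 0 (e.g. T[2,2,1] = -18), so rank(T) ≥ 1.
Upper bound: if T = a ⊗ b ⊗ c then every fibre of T is a multiple of the corresponding factor, so read the factors off the fibres through the nonzero entry T[2,2,1] = -18.
The mode-1 fibre T[:,2,1] = [0, -18] gives a = (0, 1) (primitive direction); the mode-2 fibre T[2,:,1] = [0, -18] gives b = (0, 1); then c[k] = T[2,2,k] / (a[2]·b[2]) = [-18, 9] / 1 = (-18, 9).
Expanding (0, 1) ⊗ (0, 1) ⊗ (-18, 9) reproduces all 8 entries of T, so T = (0, 1) ⊗ (0, 1) ⊗ (-18, 9) and rank(T) ≤ 1.
These bounds meet, so rank(T) = 1.
Check entry T[1,1,1] = 0: (0)·(0)·(-18) = 0.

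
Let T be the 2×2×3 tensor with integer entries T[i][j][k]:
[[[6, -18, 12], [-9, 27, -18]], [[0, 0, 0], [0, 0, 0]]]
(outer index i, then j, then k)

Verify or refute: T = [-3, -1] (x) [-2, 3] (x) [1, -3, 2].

No

Reconstruct entry (1,0,0) from the claimed factors: Σₗ aₗ[1]bₗ[0]cₗ[0] = (-1)·(-2)·(1) = 2, but T[1,0,0] = 0. The claim is false.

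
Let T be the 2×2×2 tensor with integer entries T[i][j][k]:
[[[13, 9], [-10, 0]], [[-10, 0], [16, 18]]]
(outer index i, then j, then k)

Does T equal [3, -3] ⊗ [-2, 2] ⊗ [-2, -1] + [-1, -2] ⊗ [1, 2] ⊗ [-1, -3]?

Reconstruct entrywise from the claimed factors. For example, T[0,1,1] = 0 and Σₗ aₗ[0]bₗ[1]cₗ[1] = (3)·(2)·(-1) + (-1)·(2)·(-3) = 0; checking all 8 entries, every one matches. The claim holds.

Yes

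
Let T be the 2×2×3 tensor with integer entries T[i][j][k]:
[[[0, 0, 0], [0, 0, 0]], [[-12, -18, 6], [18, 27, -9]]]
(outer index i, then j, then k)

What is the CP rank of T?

Lower bound: T ≠ 0 (e.g. T[1,0,0] = -12), so rank(T) ≥ 1.
Upper bound: if T = a ⊗ b ⊗ c then every fibre of T is a multiple of the corresponding factor, so read the factors off the fibres through the nonzero entry T[1,0,0] = -12.
The mode-1 fibre T[:,0,0] = [0, -12] gives a = [0, 1] (primitive direction); the mode-2 fibre T[1,:,0] = [-12, 18] gives b = [2, -3]; then c[k] = T[1,0,k] / (a[1]·b[0]) = [-12, -18, 6] / 2 = [-6, -9, 3].
Expanding [0, 1] ⊗ [2, -3] ⊗ [-6, -9, 3] reproduces all 12 entries of T, so T = [0, 1] ⊗ [2, -3] ⊗ [-6, -9, 3] and rank(T) ≤ 1.
These bounds meet, so rank(T) = 1.

1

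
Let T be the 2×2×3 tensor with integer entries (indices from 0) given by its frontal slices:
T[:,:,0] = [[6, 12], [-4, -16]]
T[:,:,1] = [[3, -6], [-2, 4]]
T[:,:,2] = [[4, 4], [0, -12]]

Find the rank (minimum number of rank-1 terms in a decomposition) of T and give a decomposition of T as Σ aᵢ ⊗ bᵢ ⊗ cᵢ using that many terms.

Lower bound: the mode-3 unfolding of T (rows indexed by k, columns by (i,j) = (0,0), (0,1), (1,0), (1,1)) is [[6, 12, -4, -16], [3, -6, -2, 4], [4, 4, 0, -12]].
There the 3×3 minor on rows k ∈ {0, 1, 2}, columns (i,j) ∈ {(0,0), (0,1), (1,0)} is det [[6, 12, -4], [3, -6, -2], [4, 4, 0]] = -192 ≠ 0, so this unfolding has rank ≥ 3; CP rank is at least every unfolding rank, so rank(T) ≥ 3. (Unfolding ranks only ever bound the CP rank from below — rank(T) can be strictly larger than all of them — so the matching upper bound has to come from an explicit 3-term decomposition.)
Upper bound: T is a sum of 3 rank-1 terms, T = [1, -2] ⊗ [1, -2] ⊗ [-2, 1, -2] + [1, -1] ⊗ [1, 1] ⊗ [8, 0, 4] + [1, 0] ⊗ [1, -2] ⊗ [0, 2, 2] (one valid choice — decompositions are not unique — normalised so each a, b is primitive with positive first nonzero entry; check it by expanding all entries), so rank(T) ≤ 3.
These bounds meet, so rank(T) = 3.

rank(T) = 3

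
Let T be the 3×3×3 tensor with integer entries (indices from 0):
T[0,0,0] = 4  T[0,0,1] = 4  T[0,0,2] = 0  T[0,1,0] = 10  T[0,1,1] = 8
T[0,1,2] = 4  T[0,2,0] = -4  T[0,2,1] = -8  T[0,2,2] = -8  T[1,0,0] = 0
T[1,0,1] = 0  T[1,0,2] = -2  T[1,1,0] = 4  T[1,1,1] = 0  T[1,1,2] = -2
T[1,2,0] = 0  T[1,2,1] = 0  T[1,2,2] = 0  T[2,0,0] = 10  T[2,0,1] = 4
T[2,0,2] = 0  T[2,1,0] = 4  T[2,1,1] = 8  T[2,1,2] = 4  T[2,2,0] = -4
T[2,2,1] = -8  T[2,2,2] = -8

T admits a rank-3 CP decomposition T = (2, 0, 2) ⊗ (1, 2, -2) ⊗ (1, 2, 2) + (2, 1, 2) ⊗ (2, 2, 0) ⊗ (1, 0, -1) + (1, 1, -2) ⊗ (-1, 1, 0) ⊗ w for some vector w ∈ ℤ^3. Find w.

w = (2, 0, 0)

Subtract the known terms from T to get the rank-1 residual R = (1, 1, -2) ⊗ (-1, 1, 0) ⊗ w, so R[i,j,k] = a[i]·b[j]·w[k]. Pick indices with nonzero a[0]·b[0] = (1)·(-1) = -1. Only the fibre through (0,0,·) is needed: R[0,0,:] = T[0,0,:] − Σₗ aₗ[0]bₗ[0]cₗ = [4, 4, 0] − (2)·(1)·(1, 2, 2) − (2)·(2)·(1, 0, -1) = [-2, 0, 0]. Then w[k] = R[0,0,k] / -1 for each k, giving w = [-2, 0, 0] / -1 = (2, 0, 0).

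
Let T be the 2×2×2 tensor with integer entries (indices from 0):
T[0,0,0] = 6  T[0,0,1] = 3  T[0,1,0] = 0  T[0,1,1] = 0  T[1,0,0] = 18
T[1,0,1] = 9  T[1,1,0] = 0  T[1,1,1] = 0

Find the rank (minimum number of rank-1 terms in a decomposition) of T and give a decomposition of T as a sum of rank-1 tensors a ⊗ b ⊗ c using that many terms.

Lower bound: T ≠ 0 (e.g. T[0,0,0] = 6), so rank(T) ≥ 1.
Upper bound: if T = a ⊗ b ⊗ c then every fibre of T is a multiple of the corresponding factor, so read the factors off the fibres through the nonzero entry T[0,0,0] = 6.
The mode-1 fibre T[:,0,0] = [6, 18] gives a = [1, 3] (primitive direction); the mode-2 fibre T[0,:,0] = [6, 0] gives b = [1, 0]; then c[k] = T[0,0,k] / (a[0]·b[0]) = [6, 3] / 1 = [6, 3].
Expanding [1, 3] ⊗ [1, 0] ⊗ [6, 3] reproduces all 8 entries of T, so T = [1, 3] ⊗ [1, 0] ⊗ [6, 3] and rank(T) ≤ 1.
These bounds meet, so rank(T) = 1.

rank(T) = 1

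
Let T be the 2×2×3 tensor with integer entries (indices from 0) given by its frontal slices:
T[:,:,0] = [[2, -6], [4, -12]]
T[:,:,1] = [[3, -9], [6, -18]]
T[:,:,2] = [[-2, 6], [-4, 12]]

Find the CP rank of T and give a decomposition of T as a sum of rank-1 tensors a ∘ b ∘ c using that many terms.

Lower bound: T ≠ 0 (e.g. T[0,0,0] = 2), so rank(T) ≥ 1.
Upper bound: if T = a ∘ b ∘ c then every fibre of T is a multiple of the corresponding factor, so read the factors off the fibres through the nonzero entry T[0,0,0] = 2.
The mode-1 fibre T[:,0,0] = [2, 4] gives a = (1, 2) (primitive direction); the mode-2 fibre T[0,:,0] = [2, -6] gives b = (1, -3); then c[k] = T[0,0,k] / (a[0]·b[0]) = [2, 3, -2] / 1 = (2, 3, -2).
Expanding (1, 2) ∘ (1, -3) ∘ (2, 3, -2) reproduces all 12 entries of T, so T = (1, 2) ∘ (1, -3) ∘ (2, 3, -2) and rank(T) ≤ 1.
These bounds meet, so rank(T) = 1.

rank(T) = 1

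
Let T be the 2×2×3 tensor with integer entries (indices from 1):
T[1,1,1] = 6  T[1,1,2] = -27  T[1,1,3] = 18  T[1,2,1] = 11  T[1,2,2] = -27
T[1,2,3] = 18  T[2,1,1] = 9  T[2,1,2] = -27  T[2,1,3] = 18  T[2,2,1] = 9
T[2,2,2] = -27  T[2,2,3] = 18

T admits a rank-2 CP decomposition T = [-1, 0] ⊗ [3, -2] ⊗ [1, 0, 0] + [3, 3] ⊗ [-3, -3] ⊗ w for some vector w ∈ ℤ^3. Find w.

w = [-1, 3, -2]

Subtract the known terms from T to get the rank-1 residual R = [3, 3] ⊗ [-3, -3] ⊗ w, so R[i,j,k] = a[i]·b[j]·w[k]. Pick indices with nonzero a[1]·b[1] = (3)·(-3) = -9. Only the fibre through (1,1,·) is needed: R[1,1,:] = T[1,1,:] − Σₗ aₗ[1]bₗ[1]cₗ = [6, -27, 18] − (-1)·(3)·[1, 0, 0] = [9, -27, 18]. Then w[k] = R[1,1,k] / -9 for each k, giving w = [9, -27, 18] / -9 = [-1, 3, -2].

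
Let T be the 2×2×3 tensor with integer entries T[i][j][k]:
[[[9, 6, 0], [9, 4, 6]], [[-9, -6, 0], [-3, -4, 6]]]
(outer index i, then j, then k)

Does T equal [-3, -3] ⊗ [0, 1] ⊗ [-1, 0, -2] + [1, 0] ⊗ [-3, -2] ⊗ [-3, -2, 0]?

No

Reconstruct entry (1,0,0) from the claimed factors: Σₗ aₗ[1]bₗ[0]cₗ[0] = (-3)·(0)·(-1) + (0)·(-3)·(-3) = 0, but T[1,0,0] = -9. The claim is false.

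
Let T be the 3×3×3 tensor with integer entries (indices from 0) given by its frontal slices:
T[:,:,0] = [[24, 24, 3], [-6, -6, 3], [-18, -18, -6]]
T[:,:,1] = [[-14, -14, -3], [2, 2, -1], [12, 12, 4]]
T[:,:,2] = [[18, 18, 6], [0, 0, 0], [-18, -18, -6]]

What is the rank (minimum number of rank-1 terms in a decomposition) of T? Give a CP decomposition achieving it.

rank(T) = 2

Lower bound: the mode-3 unfolding of T (rows indexed by k, columns by (i,j) = (0,0), (0,1), (0,2), (1,0), (1,1), (1,2), (2,0), (2,1), (2,2)) is [[24, 24, 3, -6, -6, 3, -18, -18, -6], [-14, -14, -3, 2, 2, -1, 12, 12, 4], [18, 18, 6, 0, 0, 0, -18, -18, -6]].
There the 2×2 minor on rows k ∈ {0, 1}, columns (i,j) ∈ {(0,0), (0,2)} is det [[24, 3], [-14, -3]] = -30 ≠ 0, so this unfolding has rank ≥ 2; CP rank is at least every unfolding rank, so rank(T) ≥ 2. (Flattening ranks never certify an upper bound on CP rank; for that we must actually write T with 2 rank-1 terms.)
Upper bound — finding two terms. Write S_k = T[:,:,k] for the frontal slices: S₀ = [[24, 24, 3], [-6, -6, 3], [-18, -18, -6]], S₁ = [[-14, -14, -3], [2, 2, -1], [12, 12, 4]], S₂ = [[18, 18, 6], [0, 0, 0], [-18, -18, -6]].
If T = a₁ ⊗ b₁ ⊗ c₁ + a₂ ⊗ b₂ ⊗ c₂ then each S_k = c₁[k]·a₁b₁ᵀ + c₂[k]·a₂b₂ᵀ. S₀ and S₁ are linearly independent, so a₁b₁ᵀ and a₂b₂ᵀ must span the same plane of matrices: they are the rank-1 matrices of the form x·S₀ + y·S₁.
The 2×2 minor of x·S₀ + y·S₁ on rows {0,1}, columns {0,2} is 90·x² − 90·xy + 20·y² = 10·(3·x − 2·y)(3·x − y), vanishing at (x:y) = (2:3) and (1:3).
M₁ = 2·S₀ + 3·S₁ = [[6, 6, -3], [-6, -6, 3], [0, 0, 0]] = 3·[1, -1, 0][2, 2, -1]ᵀ and M₂ = S₀ + 3·S₁ = [[-18, -18, -6], [0, 0, 0], [18, 18, 6]] = (-6)·[1, 0, -1][3, 3, 1]ᵀ, so take a₁ = [1, -1, 0], b₁ = [2, 2, -1], a₂ = [1, 0, -1], b₂ = [3, 3, 1].
Each slice is an integer combination of E₁ = a₁b₁ᵀ and E₂ = a₂b₂ᵀ: S₀ = 3·E₁ + 6·E₂, S₁ = −E₁ − 4·E₂, S₂ = 6·E₂; reading off coefficients, c₁ = [3, -1, 0] and c₂ = [6, -4, 6].
Hence T = [1, -1, 0] ⊗ [2, 2, -1] ⊗ [3, -1, 0] + [1, 0, -1] ⊗ [3, 3, 1] ⊗ [6, -4, 6], so rank(T) ≤ 2.
These bounds meet, so rank(T) = 2.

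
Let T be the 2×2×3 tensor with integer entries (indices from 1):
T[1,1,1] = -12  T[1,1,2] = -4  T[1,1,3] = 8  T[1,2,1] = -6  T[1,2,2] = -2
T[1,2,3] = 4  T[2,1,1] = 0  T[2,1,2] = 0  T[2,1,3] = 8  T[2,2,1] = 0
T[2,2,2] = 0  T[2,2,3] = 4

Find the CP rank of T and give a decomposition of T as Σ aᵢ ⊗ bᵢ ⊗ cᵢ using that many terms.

Lower bound: the mode-1 unfolding of T (rows indexed by i, columns by (j,k) = (1,1), (1,2), (1,3), (2,1), (2,2), (2,3)) is [[-12, -4, 8, -6, -2, 4], [0, 0, 8, 0, 0, 4]].
There the 2×2 minor on rows i ∈ {1, 2}, columns (j,k) ∈ {(1,1), (1,3)} is det [[-12, 8], [0, 8]] = -96 ≠ 0, so this unfolding has rank ≥ 2; CP rank is at least every unfolding rank, so rank(T) ≥ 2. (Flattening ranks never certify an upper bound on CP rank; for that we must actually write T with 2 rank-1 terms.)
Upper bound — finding two terms. Every mode-2 slice of T is a multiple of one matrix: T[:,j,:] = b[j]·M with b = (2, 1) and M = [[-6, -2, 4], [0, 0, 4]] (rows indexed by i, columns by k). So it suffices to write M as a sum of two rank-1 matrices.
Splitting M by its rows (i = 1, 2), M = (1, 0)(-6, -2, 4)ᵀ + (0, 1)(0, 0, 4)ᵀ.
Hence T = (1, 0) ⊗ (2, 1) ⊗ (-6, -2, 4) + (0, 1) ⊗ (2, 1) ⊗ (0, 0, 4), so rank(T) ≤ 2.
These bounds meet, so rank(T) = 2.

rank(T) = 2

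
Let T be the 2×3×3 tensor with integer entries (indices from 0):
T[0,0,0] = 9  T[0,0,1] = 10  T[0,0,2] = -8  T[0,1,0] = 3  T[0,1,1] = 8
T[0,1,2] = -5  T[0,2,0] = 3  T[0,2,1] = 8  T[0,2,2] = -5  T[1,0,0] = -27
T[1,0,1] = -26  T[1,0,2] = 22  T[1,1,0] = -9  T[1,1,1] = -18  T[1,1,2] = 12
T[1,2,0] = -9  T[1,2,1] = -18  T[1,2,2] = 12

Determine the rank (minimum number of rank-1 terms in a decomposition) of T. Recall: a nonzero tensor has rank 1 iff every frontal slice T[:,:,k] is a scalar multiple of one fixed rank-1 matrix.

Lower bound: the mode-1 unfolding of T (rows indexed by i, columns by (j,k) = (0,0), (0,1), (0,2), (1,0), (1,1), (1,2), (2,0), (2,1), (2,2)) is [[9, 10, -8, 3, 8, -5, 3, 8, -5], [-27, -26, 22, -9, -18, 12, -9, -18, 12]].
There the 2×2 minor on rows i ∈ {0, 1}, columns (j,k) ∈ {(0,0), (0,1)} is det [[9, 10], [-27, -26]] = 36 ≠ 0, so this unfolding has rank ≥ 2; CP rank is at least every unfolding rank, so rank(T) ≥ 2. (Flattening ranks never certify an upper bound on CP rank; for that we must actually write T with 2 rank-1 terms.)
Upper bound — finding two terms. Write S_k = T[:,:,k] for the frontal slices: S₀ = [[9, 3, 3], [-27, -9, -9]], S₁ = [[10, 8, 8], [-26, -18, -18]], S₂ = [[-8, -5, -5], [22, 12, 12]].
If T = a₁ (x) b₁ (x) c₁ + a₂ (x) b₂ (x) c₂ then each S_k = c₁[k]·a₁b₁ᵀ + c₂[k]·a₂b₂ᵀ. S₀ and S₁ are linearly independent, so a₁b₁ᵀ and a₂b₂ᵀ must span the same plane of matrices: they are the rank-1 matrices of the form x·S₀ + y·S₁.
The 2×2 minor of x·S₀ + y·S₁ on rows {0,1}, columns {0,1} is 42·xy + 28·y² = 14·(3·x + 2·y)(y), vanishing at (x:y) = (2:-3) and (1:0).
M₁ = 2·S₀ − 3·S₁ = [[-12, -18, -18], [24, 36, 36]] = (-6)·(1, -2)(2, 3, 3)ᵀ and M₂ = S₀ = [[9, 3, 3], [-27, -9, -9]] = 3·(1, -3)(3, 1, 1)ᵀ, so take a₁ = (1, -2), b₁ = (2, 3, 3), a₂ = (1, -3), b₂ = (3, 1, 1).
Each slice is an integer combination of E₁ = a₁b₁ᵀ and E₂ = a₂b₂ᵀ: S₀ = 3·E₂, S₁ = 2·E₁ + 2·E₂, S₂ = −E₁ − 2·E₂; reading off coefficients, c₁ = (0, 2, -1) and c₂ = (3, 2, -2).
Hence T = (1, -2) (x) (2, 3, 3) (x) (0, 2, -1) + (1, -3) (x) (3, 1, 1) (x) (3, 2, -2), so rank(T) ≤ 2.
These bounds meet, so rank(T) = 2.
Check entry T[1,2,2] = 12: (-2)·(3)·(-1) + (-3)·(1)·(-2) = 12.

2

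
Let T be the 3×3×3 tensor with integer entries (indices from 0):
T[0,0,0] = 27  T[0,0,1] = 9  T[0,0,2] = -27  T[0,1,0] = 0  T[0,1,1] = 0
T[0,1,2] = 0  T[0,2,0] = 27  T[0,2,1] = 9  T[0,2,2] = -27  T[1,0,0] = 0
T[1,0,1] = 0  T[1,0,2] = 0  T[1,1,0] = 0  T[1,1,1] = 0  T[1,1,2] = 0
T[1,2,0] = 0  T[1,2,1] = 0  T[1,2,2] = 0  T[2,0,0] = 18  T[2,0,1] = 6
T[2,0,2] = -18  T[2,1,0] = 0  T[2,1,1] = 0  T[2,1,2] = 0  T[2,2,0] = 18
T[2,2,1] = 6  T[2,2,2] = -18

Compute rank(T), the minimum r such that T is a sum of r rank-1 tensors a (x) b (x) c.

1

Lower bound: T ≠ 0 (e.g. T[0,0,0] = 27), so rank(T) ≥ 1.
Upper bound: if T = a (x) b (x) c then every fibre of T is a multiple of the corresponding factor, so read the factors off the fibres through the nonzero entry T[0,0,0] = 27.
The mode-1 fibre T[:,0,0] = [27, 0, 18] gives a = [3, 0, 2] (primitive direction); the mode-2 fibre T[0,:,0] = [27, 0, 27] gives b = [1, 0, 1]; then c[k] = T[0,0,k] / (a[0]·b[0]) = [27, 9, -27] / 3 = [9, 3, -9].
Expanding [3, 0, 2] (x) [1, 0, 1] (x) [9, 3, -9] reproduces all 27 entries of T, so T = [3, 0, 2] (x) [1, 0, 1] (x) [9, 3, -9] and rank(T) ≤ 1.
These bounds meet, so rank(T) = 1.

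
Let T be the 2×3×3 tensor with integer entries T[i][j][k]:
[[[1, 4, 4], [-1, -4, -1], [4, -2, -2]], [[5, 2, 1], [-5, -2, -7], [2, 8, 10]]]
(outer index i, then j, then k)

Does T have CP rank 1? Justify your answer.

No

The mode-3 unfolding of T (rows indexed by k, columns by (i,j) = (0,0), (0,1), (0,2), (1,0), (1,1), (1,2)) is [[1, -1, 4, 5, -5, 2], [4, -4, -2, 2, -2, 8], [4, -1, -2, 1, -7, 10]].
There the 3×3 minor on rows k ∈ {0, 1, 2}, columns (i,j) ∈ {(0,0), (0,1), (0,2)} is det [[1, -1, 4], [4, -4, -2], [4, -1, -2]] = 54 ≠ 0, so this unfolding has rank ≥ 3; CP rank is at least every unfolding rank, so rank(T) ≥ 3.
In particular rank(T) ≥ 3 > 1, so T is not rank-1.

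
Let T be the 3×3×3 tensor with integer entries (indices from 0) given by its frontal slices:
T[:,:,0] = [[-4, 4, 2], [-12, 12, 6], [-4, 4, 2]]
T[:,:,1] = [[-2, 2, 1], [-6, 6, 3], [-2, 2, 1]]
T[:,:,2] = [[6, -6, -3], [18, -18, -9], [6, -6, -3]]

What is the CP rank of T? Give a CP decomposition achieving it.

rank(T) = 1

Lower bound: T ≠ 0 (e.g. T[0,0,0] = -4), so rank(T) ≥ 1.
Upper bound: if T = a ⊗ b ⊗ c then every fibre of T is a multiple of the corresponding factor, so read the factors off the fibres through the nonzero entry T[0,0,0] = -4.
The mode-1 fibre T[:,0,0] = [-4, -12, -4] gives a = [1, 3, 1] (primitive direction); the mode-2 fibre T[0,:,0] = [-4, 4, 2] gives b = [2, -2, -1]; then c[k] = T[0,0,k] / (a[0]·b[0]) = [-4, -2, 6] / 2 = [-2, -1, 3].
Expanding [1, 3, 1] ⊗ [2, -2, -1] ⊗ [-2, -1, 3] reproduces all 27 entries of T, so T = [1, 3, 1] ⊗ [2, -2, -1] ⊗ [-2, -1, 3] and rank(T) ≤ 1.
These bounds meet, so rank(T) = 1.
Check entry T[0,0,2] = 6: (1)·(2)·(3) = 6.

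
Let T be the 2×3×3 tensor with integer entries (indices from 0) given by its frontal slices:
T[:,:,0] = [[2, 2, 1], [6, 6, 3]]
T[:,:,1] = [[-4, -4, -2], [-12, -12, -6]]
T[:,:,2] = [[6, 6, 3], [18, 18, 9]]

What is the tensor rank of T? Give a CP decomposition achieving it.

Lower bound: T ≠ 0 (e.g. T[0,0,0] = 2), so rank(T) ≥ 1.
Upper bound: the mode-1 fibre T[:,0,0] = [2, 6] gives a = [1, 3] (primitive direction); the mode-2 fibre T[0,:,0] = [2, 2, 1] gives b = [2, 2, 1]; then c[k] = T[0,0,k] / (a[0]·b[0]) = [2, -4, 6] / 2 = [1, -2, 3].
Expanding [1, 3] (x) [2, 2, 1] (x) [1, -2, 3] reproduces all 18 entries of T, so T = [1, 3] (x) [2, 2, 1] (x) [1, -2, 3] and rank(T) ≤ 1.
These bounds meet, so rank(T) = 1.

rank(T) = 1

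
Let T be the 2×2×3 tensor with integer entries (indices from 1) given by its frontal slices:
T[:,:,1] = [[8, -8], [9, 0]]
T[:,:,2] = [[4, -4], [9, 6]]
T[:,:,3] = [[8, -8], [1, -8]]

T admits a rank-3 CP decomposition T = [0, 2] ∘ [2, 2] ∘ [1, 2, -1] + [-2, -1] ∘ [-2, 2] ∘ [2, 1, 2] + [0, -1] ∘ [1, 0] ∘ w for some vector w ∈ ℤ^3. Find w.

w = [-1, 1, -1]

Subtract the known terms from T to get the rank-1 residual R = [0, -1] ∘ [1, 0] ∘ w, so R[i,j,k] = a[i]·b[j]·w[k]. Pick indices with nonzero a[2]·b[1] = (-1)·(1) = -1. Only the fibre through (2,1,·) is needed: R[2,1,:] = T[2,1,:] − Σₗ aₗ[2]bₗ[1]cₗ = [9, 9, 1] − (2)·(2)·[1, 2, -1] − (-1)·(-2)·[2, 1, 2] = [1, -1, 1]. Then w[k] = R[2,1,k] / -1 for each k, giving w = [1, -1, 1] / -1 = [-1, 1, -1].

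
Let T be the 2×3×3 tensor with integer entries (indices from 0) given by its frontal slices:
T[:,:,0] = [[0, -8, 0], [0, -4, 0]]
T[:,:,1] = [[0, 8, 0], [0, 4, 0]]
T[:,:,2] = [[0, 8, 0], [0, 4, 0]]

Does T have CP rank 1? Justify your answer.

Yes

If T = a ⊗ b ⊗ c then every fibre of T is a multiple of the corresponding factor, so read the factors off the fibres through the nonzero entry T[0,1,0] = -8.
The mode-1 fibre T[:,1,0] = [-8, -4] gives a = (2, 1) (primitive direction); the mode-2 fibre T[0,:,0] = [0, -8, 0] gives b = (0, 1, 0); then c[k] = T[0,1,k] / (a[0]·b[1]) = [-8, 8, 8] / 2 = (-4, 4, 4).
Expanding (2, 1) ⊗ (0, 1, 0) ⊗ (-4, 4, 4) reproduces all 18 entries of T, so T = (2, 1) ⊗ (0, 1, 0) ⊗ (-4, 4, 4) and rank(T) ≤ 1.
Equivalently every frontal slice T[:,:,k] is c[k] times the rank-1 matrix (2, 1) ⊗ (0, 1, 0). So T has rank 1 (it is nonzero).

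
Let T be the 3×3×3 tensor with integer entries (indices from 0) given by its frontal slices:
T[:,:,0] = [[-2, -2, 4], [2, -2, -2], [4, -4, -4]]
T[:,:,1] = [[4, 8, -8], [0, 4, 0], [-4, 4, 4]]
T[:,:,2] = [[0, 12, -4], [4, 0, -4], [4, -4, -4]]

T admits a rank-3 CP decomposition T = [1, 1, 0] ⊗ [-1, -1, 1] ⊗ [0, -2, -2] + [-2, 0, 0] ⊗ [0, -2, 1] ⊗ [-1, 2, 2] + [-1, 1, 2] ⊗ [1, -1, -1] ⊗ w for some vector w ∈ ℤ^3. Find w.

w = [2, -2, 2]

Subtract the known terms from T to get the rank-1 residual R = [-1, 1, 2] ⊗ [1, -1, -1] ⊗ w, so R[i,j,k] = a[i]·b[j]·w[k]. Pick indices with nonzero a[0]·b[0] = (-1)·(1) = -1. Only the fibre through (0,0,·) is needed: R[0,0,:] = T[0,0,:] − Σₗ aₗ[0]bₗ[0]cₗ = [-2, 4, 0] − (1)·(-1)·[0, -2, -2] − (-2)·(0)·[-1, 2, 2] = [-2, 2, -2]. Then w[k] = R[0,0,k] / -1 for each k, giving w = [-2, 2, -2] / -1 = [2, -2, 2].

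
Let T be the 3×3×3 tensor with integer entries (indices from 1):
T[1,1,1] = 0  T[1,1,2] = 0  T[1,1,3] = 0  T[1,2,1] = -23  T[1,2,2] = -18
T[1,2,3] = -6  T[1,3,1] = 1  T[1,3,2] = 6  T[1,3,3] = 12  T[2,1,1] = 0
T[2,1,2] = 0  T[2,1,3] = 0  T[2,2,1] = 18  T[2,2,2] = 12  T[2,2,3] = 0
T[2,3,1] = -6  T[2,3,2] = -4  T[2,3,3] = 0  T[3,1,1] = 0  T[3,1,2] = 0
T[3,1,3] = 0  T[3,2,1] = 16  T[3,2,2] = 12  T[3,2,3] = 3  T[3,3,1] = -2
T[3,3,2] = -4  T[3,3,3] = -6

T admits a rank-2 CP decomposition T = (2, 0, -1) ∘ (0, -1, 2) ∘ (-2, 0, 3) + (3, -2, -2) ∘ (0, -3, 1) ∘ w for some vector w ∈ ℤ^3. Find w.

Subtract the known terms from T to get the rank-1 residual R = (3, -2, -2) ∘ (0, -3, 1) ∘ w, so R[i,j,k] = a[i]·b[j]·w[k]. Pick indices with nonzero a[1]·b[2] = (3)·(-3) = -9. Only the fibre through (1,2,·) is needed: R[1,2,:] = T[1,2,:] − Σₗ aₗ[1]bₗ[2]cₗ = [-23, -18, -6] − (2)·(-1)·(-2, 0, 3) = [-27, -18, 0]. Then w[k] = R[1,2,k] / -9 for each k, giving w = [-27, -18, 0] / -9 = (3, 2, 0).

w = (3, 2, 0)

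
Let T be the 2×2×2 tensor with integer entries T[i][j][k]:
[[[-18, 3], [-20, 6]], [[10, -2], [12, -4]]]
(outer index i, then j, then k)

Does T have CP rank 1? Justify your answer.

No

The mode-1 unfolding of T (rows indexed by i, columns by (j,k) = (0,0), (0,1), (1,0), (1,1)) is [[-18, 3, -20, 6], [10, -2, 12, -4]].
There the 2×2 minor on rows i ∈ {0, 1}, columns (j,k) ∈ {(0,0), (0,1)} is det [[-18, 3], [10, -2]] = 6 ≠ 0, so this unfolding has rank ≥ 2; CP rank is at least every unfolding rank, so rank(T) ≥ 2.
In particular rank(T) ≥ 2 > 1, so T is not rank-1.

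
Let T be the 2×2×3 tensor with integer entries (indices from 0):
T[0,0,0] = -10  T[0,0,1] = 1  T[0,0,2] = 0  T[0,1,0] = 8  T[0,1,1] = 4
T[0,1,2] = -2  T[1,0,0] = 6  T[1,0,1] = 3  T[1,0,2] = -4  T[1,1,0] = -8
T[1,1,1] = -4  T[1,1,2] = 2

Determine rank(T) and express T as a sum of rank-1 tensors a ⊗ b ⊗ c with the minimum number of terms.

rank(T) = 3

Lower bound: the mode-3 unfolding of T (rows indexed by k, columns by (i,j) = (0,0), (0,1), (1,0), (1,1)) is [[-10, 8, 6, -8], [1, 4, 3, -4], [0, -2, -4, 2]].
There the 3×3 minor on rows k ∈ {0, 1, 2}, columns (i,j) ∈ {(0,0), (0,1), (1,0)} is det [[-10, 8, 6], [1, 4, 3], [0, -2, -4]] = 120 ≠ 0, so this unfolding has rank ≥ 3; CP rank is at least every unfolding rank, so rank(T) ≥ 3. (Flattening ranks never certify an upper bound on CP rank; for that we must actually write T with 3 rank-1 terms.)
Upper bound: T is a sum of 3 rank-1 terms, T = [1, -1] ⊗ [1, 2] ⊗ [2, 1, 0] + [1, -1] ⊗ [2, -1] ⊗ [-4, -2, 2] + [1, 0] ⊗ [1, 0] ⊗ [-4, 4, -4] (written with every a and b primitive with positive leading entry and the scale carried by c; CP decompositions are not unique, and this one is verified by expanding entrywise), so rank(T) ≤ 3.
These bounds meet, so rank(T) = 3.
Check entry T[0,0,1] = 1: (1)·(1)·(1) + (1)·(2)·(-2) + (1)·(1)·(4) = 1.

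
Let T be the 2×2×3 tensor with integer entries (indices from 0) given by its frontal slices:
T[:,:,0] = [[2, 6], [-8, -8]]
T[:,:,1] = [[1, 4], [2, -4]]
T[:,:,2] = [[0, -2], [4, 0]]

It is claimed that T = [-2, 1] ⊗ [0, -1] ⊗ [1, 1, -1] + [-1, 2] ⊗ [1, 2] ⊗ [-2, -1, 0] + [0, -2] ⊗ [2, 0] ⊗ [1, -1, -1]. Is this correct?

Reconstruct entry (1,1,0) from the claimed factors: Σₗ aₗ[1]bₗ[1]cₗ[0] = (1)·(-1)·(1) + (2)·(2)·(-2) + (-2)·(0)·(1) = -9, but T[1,1,0] = -8. The claim is false.

No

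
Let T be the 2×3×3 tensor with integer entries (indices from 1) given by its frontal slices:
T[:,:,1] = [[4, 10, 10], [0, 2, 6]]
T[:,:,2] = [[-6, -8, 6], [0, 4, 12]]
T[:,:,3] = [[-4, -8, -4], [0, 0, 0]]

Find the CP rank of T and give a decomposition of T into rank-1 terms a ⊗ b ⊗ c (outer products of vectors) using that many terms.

Lower bound: the mode-3 unfolding of T (rows indexed by k, columns by (i,j) = (1,1), (1,2), (1,3), (2,1), (2,2), (2,3)) is [[4, 10, 10, 0, 2, 6], [-6, -8, 6, 0, 4, 12], [-4, -8, -4, 0, 0, 0]].
There the 2×2 minor on rows k ∈ {1, 2}, columns (i,j) ∈ {(1,1), (1,2)} is det [[4, 10], [-6, -8]] = 28 ≠ 0, so this unfolding has rank ≥ 2; CP rank is at least every unfolding rank, so rank(T) ≥ 2. (Unfolding ranks only ever bound the CP rank from below — rank(T) can be strictly larger than all of them — so the matching upper bound has to come from an explicit 2-term decomposition.)
Upper bound — finding two terms. Write S_k = T[:,:,k] for the frontal slices: S₁ = [[4, 10, 10], [0, 2, 6]], S₂ = [[-6, -8, 6], [0, 4, 12]], S₃ = [[-4, -8, -4], [0, 0, 0]].
If T = a₁ ⊗ b₁ ⊗ c₁ + a₂ ⊗ b₂ ⊗ c₂ then each S_k = c₁[k]·a₁b₁ᵀ + c₂[k]·a₂b₂ᵀ. S₁ and S₂ are linearly independent, so a₁b₁ᵀ and a₂b₂ᵀ must span the same plane of matrices: they are the rank-1 matrices of the form x·S₁ + y·S₂.
The 2×2 minor of x·S₁ + y·S₂ on rows {1,2}, columns {1,2} is 8·x² + 4·xy − 24·y² = 4·(2·x − 3·y)(x + 2·y), vanishing at (x:y) = (3:2) and (2:-1).
M₁ = 3·S₁ + 2·S₂ = [[0, 14, 42], [0, 14, 42]] = 14·[1, 1][0, 1, 3]ᵀ and M₂ = 2·S₁ − S₂ = [[14, 28, 14], [0, 0, 0]] = 14·[1, 0][1, 2, 1]ᵀ, so take a₁ = [1, 1], b₁ = [0, 1, 3], a₂ = [1, 0], b₂ = [1, 2, 1].
Each slice is an integer combination of E₁ = a₁b₁ᵀ and E₂ = a₂b₂ᵀ: S₁ = 2·E₁ + 4·E₂, S₂ = 4·E₁ − 6·E₂, S₃ = −4·E₂; reading off coefficients, c₁ = [2, 4, 0] and c₂ = [4, -6, -4].
Hence T = [1, 1] ⊗ [0, 1, 3] ⊗ [2, 4, 0] + [1, 0] ⊗ [1, 2, 1] ⊗ [4, -6, -4], so rank(T) ≤ 2.
These bounds meet, so rank(T) = 2.
Check entry T[2,1,2] = 0: (1)·(0)·(4) + (0)·(1)·(-6) = 0.

rank(T) = 2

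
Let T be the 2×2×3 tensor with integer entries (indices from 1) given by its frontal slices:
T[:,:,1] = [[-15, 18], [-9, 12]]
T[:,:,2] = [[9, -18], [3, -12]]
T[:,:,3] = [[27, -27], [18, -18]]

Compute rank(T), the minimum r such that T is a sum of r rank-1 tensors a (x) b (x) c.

Lower bound: in the mode-2 unfolding of T (rows indexed by j, columns by (i,k)) the 2×2 minor on rows j ∈ {1, 2}, columns (i,k) ∈ {(1,1), (1,2)} is det [[-15, 9], [18, -18]] = 108 ≠ 0, so that unfolding has rank ≥ 2 and hence rank(T) ≥ 2 (CP rank is at least every unfolding rank, though it can be larger).
Upper bound: with S_k = T[:,:,k], the two rank-1 terms a₁b₁ᵀ, a₂b₂ᵀ are the rank-1 members of the pencil x·S₁ + y·S₂.
det(x·S₁ + y·S₂) is −18·x² + 72·xy − 54·y² = (-18)·(x − 3·y)(x − y), vanishing at (x:y) = (3:1) and (1:1).
M₁ = 3·S₁ + S₂ = [[-36, 36], [-24, 24]] = (-12)·(3, 2)(1, -1)ᵀ and M₂ = S₁ + S₂ = [[-6, 0], [-6, 0]] = (-6)·(1, 1)(1, 0)ᵀ, so take a₁ = (3, 2), b₁ = (1, -1), a₂ = (1, 1), b₂ = (1, 0).
Each slice is an integer combination of E₁ = a₁b₁ᵀ and E₂ = a₂b₂ᵀ: S₁ = −6·E₁ + 3·E₂, S₂ = 6·E₁ − 9·E₂, S₃ = 9·E₁; reading off coefficients, c₁ = (-6, 6, 9) and c₂ = (3, -9, 0).
Hence T = (3, 2) (x) (1, -1) (x) (-6, 6, 9) + (1, 1) (x) (1, 0) (x) (3, -9, 0), so rank(T) ≤ 2.
These bounds meet, so rank(T) = 2.

2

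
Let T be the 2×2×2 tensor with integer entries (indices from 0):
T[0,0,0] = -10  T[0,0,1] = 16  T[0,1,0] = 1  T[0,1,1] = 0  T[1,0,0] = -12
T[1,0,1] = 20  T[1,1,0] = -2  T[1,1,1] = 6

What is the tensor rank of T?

2

Lower bound: the mode-1 unfolding of T (rows indexed by i, columns by (j,k) = (0,0), (0,1), (1,0), (1,1)) is [[-10, 16, 1, 0], [-12, 20, -2, 6]].
There the 2×2 minor on rows i ∈ {0, 1}, columns (j,k) ∈ {(0,0), (0,1)} is det [[-10, 16], [-12, 20]] = -8 ≠ 0, so this unfolding has rank ≥ 2; CP rank is at least every unfolding rank, so rank(T) ≥ 2. (Unfolding ranks only ever bound the CP rank from below — rank(T) can be strictly larger than all of them — so the matching upper bound has to come from an explicit 2-term decomposition.)
Upper bound — finding two terms. Write S_k = T[:,:,k] for the frontal slices: S₀ = [[-10, 1], [-12, -2]], S₁ = [[16, 0], [20, 6]].
If T = a₁ (x) b₁ (x) c₁ + a₂ (x) b₂ (x) c₂ then each S_k = c₁[k]·a₁b₁ᵀ + c₂[k]·a₂b₂ᵀ. S₀ and S₁ are linearly independent, so a₁b₁ᵀ and a₂b₂ᵀ must span the same plane of matrices: they are the rank-1 matrices of the form x·S₀ + y·S₁.
det(x·S₀ + y·S₁) is 32·x² − 112·xy + 96·y² = 16·(2·x − 3·y)(x − 2·y), vanishing at (x:y) = (3:2) and (2:1).
M₁ = 3·S₀ + 2·S₁ = [[2, 3], [4, 6]] = [1, 2][2, 3]ᵀ and M₂ = 2·S₀ + S₁ = [[-4, 2], [-4, 2]] = (-2)·[1, 1][2, -1]ᵀ, so take a₁ = [1, 2], b₁ = [2, 3], a₂ = [1, 1], b₂ = [2, -1].
Each slice is an integer combination of E₁ = a₁b₁ᵀ and E₂ = a₂b₂ᵀ: S₀ = −E₁ − 4·E₂, S₁ = 2·E₁ + 6·E₂; reading off coefficients, c₁ = [-1, 2] and c₂ = [-4, 6].
Hence T = [1, 2] (x) [2, 3] (x) [-1, 2] + [1, 1] (x) [2, -1] (x) [-4, 6], so rank(T) ≤ 2.
These bounds meet, so rank(T) = 2.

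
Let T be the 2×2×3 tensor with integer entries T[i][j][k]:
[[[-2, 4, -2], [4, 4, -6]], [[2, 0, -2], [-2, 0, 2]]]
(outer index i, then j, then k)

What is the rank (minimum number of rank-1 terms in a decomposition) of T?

Lower bound: the mode-3 unfolding of T (rows indexed by k, columns by (i,j) = (0,0), (0,1), (1,0), (1,1)) is [[-2, 4, 2, -2], [4, 4, 0, 0], [-2, -6, -2, 2]].
There the 3×3 minor on rows k ∈ {0, 1, 2}, columns (i,j) ∈ {(0,0), (0,1), (1,0)} is det [[-2, 4, 2], [4, 4, 0], [-2, -6, -2]] = 16 ≠ 0, so this unfolding has rank ≥ 3; CP rank is at least every unfolding rank, so rank(T) ≥ 3. (This is only a lower bound: in general the CP rank may exceed every unfolding rank, so we still need to exhibit 3 rank-1 terms summing to T.)
Upper bound: T is a sum of 3 rank-1 terms, T = (1, -1) ⊗ (1, -1) ⊗ (-2, 0, 2) + (1, 0) ⊗ (0, 1) ⊗ (2, 0, 0) + (1, 0) ⊗ (1, 1) ⊗ (0, 4, -4) (written with every a and b primitive with positive leading entry and the scale carried by c; CP decompositions are not unique, and this one is verified by expanding entrywise), so rank(T) ≤ 3.
These bounds meet, so rank(T) = 3.

3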